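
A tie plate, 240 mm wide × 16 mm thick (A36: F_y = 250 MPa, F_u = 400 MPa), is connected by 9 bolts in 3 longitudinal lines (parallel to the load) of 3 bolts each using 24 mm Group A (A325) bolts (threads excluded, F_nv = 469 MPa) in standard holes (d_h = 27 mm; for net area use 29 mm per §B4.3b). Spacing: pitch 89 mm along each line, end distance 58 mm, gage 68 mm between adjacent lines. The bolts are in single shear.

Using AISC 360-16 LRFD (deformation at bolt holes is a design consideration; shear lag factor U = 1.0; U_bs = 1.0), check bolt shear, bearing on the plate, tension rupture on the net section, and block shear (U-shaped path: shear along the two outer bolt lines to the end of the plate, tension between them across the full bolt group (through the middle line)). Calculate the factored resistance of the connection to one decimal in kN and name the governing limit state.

734.4 kN (net-section rupture governs)

Bolt shear: A_b = π(24)²/4 = 452.39 mm². φR_n = 0.75 × 469 × 452.39 × 9 × 1 = 1432.2 kN.
Bearing (16 mm plate, F_u = 400 MPa): end bolts L_c = 58 − 27/2 = 44.5, R_n = min(1.2×44.5×16×400, 2.4×24×16×400) = 341.76 kN/bolt; interior L_c = 89 − 27 = 62, R_n = 368.64 kN/bolt. φR_n = 0.75 × (3×341.76 + 6×368.64) = 2427.8 kN.
Tension rupture (net): A_n = (240 − 3×29)×16 = 2448 mm² (U = 1.0, A_e = A_n). φR_n = 0.75 × 400 × 2448 = 734.4 kN.
Block shear: shear path 2×[58+2×89] = 2×236 mm, A_gv = 7552, A_nv = 2×(236 − 2.5×29)×16 = 5232 mm²; tension across gage: (136 − 2×29)×16 = 1248 mm². R_n = min(0.6×400×5232, 0.6×250×7552) + 1.0×400×1248 = min(1255.7, 1132.8) + 499.2 = 1632 kN. φR_n = 0.75 × 1632 = 1224.0 kN.
Governing: min(1432.2, 2427.8, 734.4, 1224.0) = 734.4 kN → net-section rupture.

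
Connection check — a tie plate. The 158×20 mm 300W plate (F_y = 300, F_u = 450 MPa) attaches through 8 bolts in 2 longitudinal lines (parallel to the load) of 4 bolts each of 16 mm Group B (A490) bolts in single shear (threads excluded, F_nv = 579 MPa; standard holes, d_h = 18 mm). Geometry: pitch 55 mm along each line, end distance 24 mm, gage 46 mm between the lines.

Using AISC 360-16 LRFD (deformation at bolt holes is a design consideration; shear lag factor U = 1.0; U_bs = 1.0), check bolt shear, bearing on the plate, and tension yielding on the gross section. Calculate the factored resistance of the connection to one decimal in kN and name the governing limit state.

Bolt shear: A_b = π(16)²/4 = 201.06 mm². φR_n = 0.75 × 579 × 201.06 × 8 × 1 = 698.5 kN.
Bearing (20 mm plate, F_u = 450 MPa): end bolts L_c = 24 − 18/2 = 15, R_n = min(1.2×15×20×450, 2.4×16×20×450) = 162 kN/bolt; interior L_c = 55 − 18 = 37, R_n = 345.6 kN/bolt. φR_n = 0.75 × (2×162 + 6×345.6) = 1798.2 kN.
Tension yield (gross): A_g = 158×20 = 3160 mm². φR_n = 0.90 × 300 × 3160 = 853.2 kN.
Governing: min(698.5, 1798.2, 853.2) = 698.5 kN → bolt shear.

698.5 kN (bolt shear governs)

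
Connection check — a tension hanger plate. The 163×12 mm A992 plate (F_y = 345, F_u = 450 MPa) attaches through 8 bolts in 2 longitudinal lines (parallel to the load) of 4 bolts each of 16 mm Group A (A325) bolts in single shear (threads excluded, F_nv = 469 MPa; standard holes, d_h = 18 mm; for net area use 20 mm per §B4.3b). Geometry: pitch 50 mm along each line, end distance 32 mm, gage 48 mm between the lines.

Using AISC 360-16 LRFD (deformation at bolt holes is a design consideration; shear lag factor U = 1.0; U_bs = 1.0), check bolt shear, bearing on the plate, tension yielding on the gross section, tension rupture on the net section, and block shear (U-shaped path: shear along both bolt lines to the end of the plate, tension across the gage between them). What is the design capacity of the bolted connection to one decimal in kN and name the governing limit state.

498.2 kN (net-section rupture governs)

Bolt shear: A_b = π(16)²/4 = 201.06 mm². φR_n = 0.75 × 469 × 201.06 × 8 × 1 = 565.8 kN.
Bearing (12 mm plate, F_u = 450 MPa): end bolts L_c = 32 − 18/2 = 23, R_n = min(1.2×23×12×450, 2.4×16×12×450) = 149.04 kN/bolt; interior L_c = 50 − 18 = 32, R_n = 207.36 kN/bolt. φR_n = 0.75 × (2×149.04 + 6×207.36) = 1156.7 kN.
Tension yield (gross): A_g = 163×12 = 1956 mm². φR_n = 0.90 × 345 × 1956 = 607.3 kN.
Tension rupture (net): A_n = (163 − 2×20)×12 = 1476 mm² (U = 1.0, A_e = A_n). φR_n = 0.75 × 450 × 1476 = 498.2 kN.
Block shear: shear path 2×[32+3×50] = 2×182 mm, A_gv = 4368, A_nv = 2×(182 − 3.5×20)×12 = 2688 mm²; tension across gage: (48 − 1×20)×12 = 336 mm². R_n = min(0.6×450×2688, 0.6×345×4368) + 1.0×450×336 = min(725.76, 904.18) + 151.2 = 876.96 kN. φR_n = 0.75 × 876.96 = 657.7 kN.
Governing: min(565.8, 1156.7, 607.3, 498.2, 657.7) = 498.2 kN → net-section rupture.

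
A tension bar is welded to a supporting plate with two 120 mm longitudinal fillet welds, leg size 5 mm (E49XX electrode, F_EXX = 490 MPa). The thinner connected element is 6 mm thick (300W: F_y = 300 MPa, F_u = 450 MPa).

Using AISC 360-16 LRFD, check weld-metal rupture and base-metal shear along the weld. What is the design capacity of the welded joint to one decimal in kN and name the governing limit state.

187.1 kN (weld metal governs)

Weld metal: throat = 0.707×5 = 3.535 mm, L = 2×120 = 240 mm. φR_n = 0.75 × 0.6 × 490 × 3.535 × 240 = 187.1 kN.
Base metal shear (6 mm plate): yield φR_n = 1.0×0.6×300×6×240 = 259.2 kN; rupture φR_n = 0.75×0.6×450×6×240 = 291.6 kN; take 259.2 kN (yield).
Governing: min(187.1, 259.2) = 187.1 kN → weld metal.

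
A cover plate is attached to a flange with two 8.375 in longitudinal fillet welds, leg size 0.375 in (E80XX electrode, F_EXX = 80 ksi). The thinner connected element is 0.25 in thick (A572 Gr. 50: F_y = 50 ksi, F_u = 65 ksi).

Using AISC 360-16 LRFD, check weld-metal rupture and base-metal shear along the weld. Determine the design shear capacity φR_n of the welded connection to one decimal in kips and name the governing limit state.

Weld metal: throat = 0.707×0.375 = 0.26513 in, L = 2×8.375 = 16.75 in. φR_n = 0.75 × 0.6 × 80 × 0.26513 × 16.75 = 159.9 kips.
Base metal shear (0.25 in plate): yield φR_n = 1.0×0.6×50×0.25×16.75 = 125.6 kips; rupture φR_n = 0.75×0.6×65×0.25×16.75 = 122.5 kips; take 122.5 kips (rupture).
Governing: min(159.9, 122.5) = 122.5 kips → base-metal shear.

122.5 kips (base-metal shear governs)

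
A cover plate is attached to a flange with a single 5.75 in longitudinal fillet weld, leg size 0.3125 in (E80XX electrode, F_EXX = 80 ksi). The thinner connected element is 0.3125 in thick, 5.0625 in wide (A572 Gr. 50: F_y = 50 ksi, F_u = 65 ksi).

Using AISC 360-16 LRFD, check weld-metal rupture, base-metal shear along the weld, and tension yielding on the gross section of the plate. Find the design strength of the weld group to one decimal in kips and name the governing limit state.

Weld metal: throat = 0.707×0.3125 = 0.22094 in, L = 5.75 in. φR_n = 0.75 × 0.6 × 80 × 0.22094 × 5.75 = 45.7 kips.
Base metal shear (0.3125 in plate): yield φR_n = 1.0×0.6×50×0.3125×5.75 = 53.9 kips; rupture φR_n = 0.75×0.6×65×0.3125×5.75 = 52.6 kips; take 52.6 kips (rupture).
Tension yield (gross): A_g = 5.0625×0.3125 = 1.582 in². φR_n = 0.90 × 50 × 1.582 = 71.2 kips.
Governing: min(45.7, 52.6, 71.2) = 45.7 kips → weld metal.

45.7 kips (weld metal governs)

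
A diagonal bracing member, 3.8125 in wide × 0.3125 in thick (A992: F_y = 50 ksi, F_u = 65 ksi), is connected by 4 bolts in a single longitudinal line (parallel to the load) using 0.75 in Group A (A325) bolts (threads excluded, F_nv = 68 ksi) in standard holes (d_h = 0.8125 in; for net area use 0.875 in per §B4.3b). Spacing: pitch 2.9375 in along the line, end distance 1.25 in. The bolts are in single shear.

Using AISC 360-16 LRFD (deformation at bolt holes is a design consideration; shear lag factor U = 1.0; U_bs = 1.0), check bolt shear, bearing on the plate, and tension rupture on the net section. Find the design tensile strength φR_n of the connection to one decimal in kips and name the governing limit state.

44.8 kips (net-section rupture governs)

Bolt shear: A_b = π(0.75)²/4 = 0.44179 in². φR_n = 0.75 × 68 × 0.44179 × 4 × 1 = 90.1 kips.
Bearing (0.3125 in plate, F_u = 65 ksi): end bolts L_c = 1.25 − 0.8125/2 = 0.84375, R_n = min(1.2×0.84375×0.3125×65, 2.4×0.75×0.3125×65) = 20.566 kips/bolt; interior L_c = 2.9375 − 0.8125 = 2.125, R_n = 36.563 kips/bolt. φR_n = 0.75 × (1×20.566 + 3×36.563) = 97.7 kips.
Tension rupture (net): A_n = (3.8125 − 1×0.875)×0.3125 = 0.91797 in² (U = 1.0, A_e = A_n). φR_n = 0.75 × 65 × 0.91797 = 44.8 kips.
Governing: min(90.1, 97.7, 44.8) = 44.8 kips → net-section rupture.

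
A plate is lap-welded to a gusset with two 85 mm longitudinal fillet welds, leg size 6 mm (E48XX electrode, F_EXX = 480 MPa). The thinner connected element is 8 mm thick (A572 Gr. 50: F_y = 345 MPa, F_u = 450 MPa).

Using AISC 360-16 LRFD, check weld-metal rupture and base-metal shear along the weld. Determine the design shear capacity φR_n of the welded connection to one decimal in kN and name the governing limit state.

155.8 kN (weld metal governs)

Weld metal: throat = 0.707×6 = 4.242 mm, L = 2×85 = 170 mm. φR_n = 0.75 × 0.6 × 480 × 4.242 × 170 = 155.8 kN.
Base metal shear (8 mm plate): yield φR_n = 1.0×0.6×345×8×170 = 281.5 kN; rupture φR_n = 0.75×0.6×450×8×170 = 275.4 kN; take 275.4 kN (rupture).
Governing: min(155.8, 275.4) = 155.8 kN → weld metal.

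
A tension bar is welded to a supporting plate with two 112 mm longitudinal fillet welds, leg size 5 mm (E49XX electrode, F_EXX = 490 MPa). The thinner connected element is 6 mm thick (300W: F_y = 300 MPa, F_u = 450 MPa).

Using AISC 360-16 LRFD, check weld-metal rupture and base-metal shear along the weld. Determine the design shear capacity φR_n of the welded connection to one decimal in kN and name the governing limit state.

Weld metal: throat = 0.707×5 = 3.535 mm, L = 2×112 = 224 mm. φR_n = 0.75 × 0.6 × 490 × 3.535 × 224 = 174.6 kN.
Base metal shear (6 mm plate): yield φR_n = 1.0×0.6×300×6×224 = 241.9 kN; rupture φR_n = 0.75×0.6×450×6×224 = 272.2 kN; take 241.9 kN (yield).
Governing: min(174.6, 241.9) = 174.6 kN → weld metal.

174.6 kN (weld metal governs)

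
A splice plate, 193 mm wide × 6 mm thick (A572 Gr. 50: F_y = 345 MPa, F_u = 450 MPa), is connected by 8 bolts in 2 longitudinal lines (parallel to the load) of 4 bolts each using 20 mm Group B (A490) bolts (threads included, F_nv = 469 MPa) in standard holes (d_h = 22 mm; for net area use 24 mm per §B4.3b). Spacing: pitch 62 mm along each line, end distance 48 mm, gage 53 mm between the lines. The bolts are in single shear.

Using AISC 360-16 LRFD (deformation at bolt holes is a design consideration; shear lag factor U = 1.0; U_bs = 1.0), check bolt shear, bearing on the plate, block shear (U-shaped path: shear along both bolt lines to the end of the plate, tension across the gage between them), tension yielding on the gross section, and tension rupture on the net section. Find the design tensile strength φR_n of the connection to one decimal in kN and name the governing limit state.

Bolt shear: A_b = π(20)²/4 = 314.16 mm². φR_n = 0.75 × 469 × 314.16 × 8 × 1 = 884.0 kN.
Bearing (6 mm plate, F_u = 450 MPa): end bolts L_c = 48 − 22/2 = 37, R_n = min(1.2×37×6×450, 2.4×20×6×450) = 119.88 kN/bolt; interior L_c = 62 − 22 = 40, R_n = 129.6 kN/bolt. φR_n = 0.75 × (2×119.88 + 6×129.6) = 763.0 kN.
Block shear: shear path 2×[48+3×62] = 2×234 mm, A_gv = 2808, A_nv = 2×(234 − 3.5×24)×6 = 1800 mm²; tension across gage: (53 − 1×24)×6 = 174 mm². R_n = min(0.6×450×1800, 0.6×345×2808) + 1.0×450×174 = min(486, 581.26) + 78.3 = 564.3 kN. φR_n = 0.75 × 564.3 = 423.2 kN.
Tension yield (gross): A_g = 193×6 = 1158 mm². φR_n = 0.90 × 345 × 1158 = 359.6 kN.
Tension rupture (net): A_n = (193 − 2×24)×6 = 870 mm² (U = 1.0, A_e = A_n). φR_n = 0.75 × 450 × 870 = 293.6 kN.
Governing: min(884.0, 763.0, 423.2, 359.6, 293.6) = 293.6 kN → net-section rupture.

293.6 kN (net-section rupture governs)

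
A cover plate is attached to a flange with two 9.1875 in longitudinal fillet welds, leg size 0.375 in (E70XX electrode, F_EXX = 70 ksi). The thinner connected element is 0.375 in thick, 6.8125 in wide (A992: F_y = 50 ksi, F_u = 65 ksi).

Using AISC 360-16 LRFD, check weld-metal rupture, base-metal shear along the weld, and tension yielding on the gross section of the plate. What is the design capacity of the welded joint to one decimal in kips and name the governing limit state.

Weld metal: throat = 0.707×0.375 = 0.26513 in, L = 2×9.1875 = 18.375 in. φR_n = 0.75 × 0.6 × 70 × 0.26513 × 18.375 = 153.5 kips.
Base metal shear (0.375 in plate): yield φR_n = 1.0×0.6×50×0.375×18.375 = 206.7 kips; rupture φR_n = 0.75×0.6×65×0.375×18.375 = 201.6 kips; take 201.6 kips (rupture).
Tension yield (gross): A_g = 6.8125×0.375 = 2.5547 in². φR_n = 0.90 × 50 × 2.5547 = 115.0 kips.
Governing: min(153.5, 201.6, 115.0) = 115.0 kips → gross-section yield.

115.0 kips (gross-section yield governs)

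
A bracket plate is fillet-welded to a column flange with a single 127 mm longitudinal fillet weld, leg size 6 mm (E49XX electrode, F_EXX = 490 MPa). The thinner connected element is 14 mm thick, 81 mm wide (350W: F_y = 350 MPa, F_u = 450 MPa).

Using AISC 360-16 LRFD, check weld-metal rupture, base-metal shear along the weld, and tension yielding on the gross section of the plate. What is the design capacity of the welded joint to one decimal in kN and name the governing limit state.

Weld metal: throat = 0.707×6 = 4.242 mm, L = 127 mm. φR_n = 0.75 × 0.6 × 490 × 4.242 × 127 = 118.8 kN.
Base metal shear (14 mm plate): yield φR_n = 1.0×0.6×350×14×127 = 373.4 kN; rupture φR_n = 0.75×0.6×450×14×127 = 360.0 kN; take 360.0 kN (rupture).
Tension yield (gross): A_g = 81×14 = 1134 mm². φR_n = 0.90 × 350 × 1134 = 357.2 kN.
Governing: min(118.8, 360.0, 357.2) = 118.8 kN → weld metal.

118.8 kN (weld metal governs)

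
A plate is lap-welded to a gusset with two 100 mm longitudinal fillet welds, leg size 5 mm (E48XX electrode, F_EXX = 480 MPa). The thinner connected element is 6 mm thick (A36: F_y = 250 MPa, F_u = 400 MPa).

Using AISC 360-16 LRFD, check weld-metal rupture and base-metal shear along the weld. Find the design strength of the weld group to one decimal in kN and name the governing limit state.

152.7 kN (weld metal governs)

Weld metal: throat = 0.707×5 = 3.535 mm, L = 2×100 = 200 mm. φR_n = 0.75 × 0.6 × 480 × 3.535 × 200 = 152.7 kN.
Base metal shear (6 mm plate): yield φR_n = 1.0×0.6×250×6×200 = 180.0 kN; rupture φR_n = 0.75×0.6×400×6×200 = 216.0 kN; take 180.0 kN (yield).
Governing: min(152.7, 180.0) = 152.7 kN → weld metal.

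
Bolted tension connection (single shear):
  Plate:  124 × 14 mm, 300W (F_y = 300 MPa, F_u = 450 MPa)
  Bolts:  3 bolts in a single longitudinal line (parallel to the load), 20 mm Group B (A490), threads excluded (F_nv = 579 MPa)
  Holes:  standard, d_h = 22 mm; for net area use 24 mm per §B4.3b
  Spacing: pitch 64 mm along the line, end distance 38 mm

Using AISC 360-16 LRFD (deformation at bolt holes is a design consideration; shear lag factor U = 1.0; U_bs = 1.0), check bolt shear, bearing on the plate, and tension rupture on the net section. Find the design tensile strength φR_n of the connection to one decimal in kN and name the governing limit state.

Bolt shear: A_b = π(20)²/4 = 314.16 mm². φR_n = 0.75 × 579 × 314.16 × 3 × 1 = 409.3 kN.
Bearing (14 mm plate, F_u = 450 MPa): end bolts L_c = 38 − 22/2 = 27, R_n = min(1.2×27×14×450, 2.4×20×14×450) = 204.12 kN/bolt; interior L_c = 64 − 22 = 42, R_n = 302.4 kN/bolt. φR_n = 0.75 × (1×204.12 + 2×302.4) = 606.7 kN.
Tension rupture (net): A_n = (124 − 1×24)×14 = 1400 mm² (U = 1.0, A_e = A_n). φR_n = 0.75 × 450 × 1400 = 472.5 kN.
Governing: min(409.3, 606.7, 472.5) = 409.3 kN → bolt shear.

409.3 kN (bolt shear governs)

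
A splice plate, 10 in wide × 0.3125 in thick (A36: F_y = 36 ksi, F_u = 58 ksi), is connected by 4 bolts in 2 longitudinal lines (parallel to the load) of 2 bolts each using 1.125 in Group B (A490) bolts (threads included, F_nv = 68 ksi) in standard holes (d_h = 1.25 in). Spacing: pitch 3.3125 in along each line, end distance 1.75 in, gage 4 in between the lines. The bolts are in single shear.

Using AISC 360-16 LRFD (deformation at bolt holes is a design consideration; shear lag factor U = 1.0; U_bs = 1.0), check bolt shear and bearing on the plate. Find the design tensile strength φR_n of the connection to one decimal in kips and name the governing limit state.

Bolt shear: A_b = π(1.125)²/4 = 0.99402 in². φR_n = 0.75 × 68 × 0.99402 × 4 × 1 = 202.8 kips.
Bearing (0.3125 in plate, F_u = 58 ksi): end bolts L_c = 1.75 − 1.25/2 = 1.125, R_n = min(1.2×1.125×0.3125×58, 2.4×1.125×0.3125×58) = 24.469 kips/bolt; interior L_c = 3.3125 − 1.25 = 2.0625, R_n = 44.859 kips/bolt. φR_n = 0.75 × (2×24.469 + 2×44.859) = 104.0 kips.
Governing: min(202.8, 104.0) = 104.0 kips → bearing.

104.0 kips (bearing governs)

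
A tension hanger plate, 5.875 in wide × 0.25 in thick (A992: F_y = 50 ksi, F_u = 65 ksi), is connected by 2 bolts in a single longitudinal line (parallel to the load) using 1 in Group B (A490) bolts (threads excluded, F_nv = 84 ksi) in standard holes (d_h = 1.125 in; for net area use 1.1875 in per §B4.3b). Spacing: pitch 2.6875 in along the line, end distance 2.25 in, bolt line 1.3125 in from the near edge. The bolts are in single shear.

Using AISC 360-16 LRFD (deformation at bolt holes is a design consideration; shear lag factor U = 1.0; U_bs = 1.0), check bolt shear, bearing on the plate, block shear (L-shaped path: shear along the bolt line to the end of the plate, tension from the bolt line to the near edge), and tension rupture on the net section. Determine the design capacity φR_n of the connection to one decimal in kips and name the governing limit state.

Bolt shear: A_b = π(1)²/4 = 0.7854 in². φR_n = 0.75 × 84 × 0.7854 × 2 × 1 = 99.0 kips.
Bearing (0.25 in plate, F_u = 65 ksi): end bolts L_c = 2.25 − 1.125/2 = 1.6875, R_n = min(1.2×1.6875×0.25×65, 2.4×1×0.25×65) = 32.906 kips/bolt; interior L_c = 2.6875 − 1.125 = 1.5625, R_n = 30.469 kips/bolt. φR_n = 0.75 × (1×32.906 + 1×30.469) = 47.5 kips.
Block shear: shear path 1×[2.25+1×2.6875] = 1×4.9375 in, A_gv = 1.2344, A_nv = 1×(4.9375 − 1.5×1.1875)×0.25 = 0.78906 in²; tension to near edge: (1.3125 − 0.5×1.1875)×0.25 = 0.17969 in². R_n = min(0.6×65×0.78906, 0.6×50×1.2344) + 1.0×65×0.17969 = min(30.773, 37.032) + 11.68 = 42.453 kips. φR_n = 0.75 × 42.453 = 31.8 kips.
Tension rupture (net): A_n = (5.875 − 1×1.1875)×0.25 = 1.1719 in² (U = 1.0, A_e = A_n). φR_n = 0.75 × 65 × 1.1719 = 57.1 kips.
Governing: min(99.0, 47.5, 31.8, 57.1) = 31.8 kips → block shear.

31.8 kips (block shear governs)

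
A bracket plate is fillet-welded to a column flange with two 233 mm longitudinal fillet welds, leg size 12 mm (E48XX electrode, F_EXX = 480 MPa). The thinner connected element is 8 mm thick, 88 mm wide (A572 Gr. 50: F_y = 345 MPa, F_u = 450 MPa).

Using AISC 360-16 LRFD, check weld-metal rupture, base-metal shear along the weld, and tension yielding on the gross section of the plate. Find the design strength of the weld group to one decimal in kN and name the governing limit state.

Weld metal: throat = 0.707×12 = 8.484 mm, L = 2×233 = 466 mm. φR_n = 0.75 × 0.6 × 480 × 8.484 × 466 = 854.0 kN.
Base metal shear (8 mm plate): yield φR_n = 1.0×0.6×345×8×466 = 771.7 kN; rupture φR_n = 0.75×0.6×450×8×466 = 754.9 kN; take 754.9 kN (rupture).
Tension yield (gross): A_g = 88×8 = 704 mm². φR_n = 0.90 × 345 × 704 = 218.6 kN.
Governing: min(854.0, 754.9, 218.6) = 218.6 kN → gross-section yield.

218.6 kN (gross-section yield governs)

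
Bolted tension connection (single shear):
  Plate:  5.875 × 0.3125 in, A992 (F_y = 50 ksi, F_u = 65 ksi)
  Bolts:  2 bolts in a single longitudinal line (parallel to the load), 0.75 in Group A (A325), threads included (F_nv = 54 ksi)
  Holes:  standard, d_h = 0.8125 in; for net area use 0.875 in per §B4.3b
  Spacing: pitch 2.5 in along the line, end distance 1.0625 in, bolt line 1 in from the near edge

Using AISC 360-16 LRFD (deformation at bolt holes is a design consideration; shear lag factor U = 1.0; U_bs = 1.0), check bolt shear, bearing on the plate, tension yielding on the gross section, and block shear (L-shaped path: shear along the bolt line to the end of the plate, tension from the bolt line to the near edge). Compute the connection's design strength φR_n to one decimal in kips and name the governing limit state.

Bolt shear: A_b = π(0.75)²/4 = 0.44179 in². φR_n = 0.75 × 54 × 0.44179 × 2 × 1 = 35.8 kips.
Bearing (0.3125 in plate, F_u = 65 ksi): end bolts L_c = 1.0625 − 0.8125/2 = 0.65625, R_n = min(1.2×0.65625×0.3125×65, 2.4×0.75×0.3125×65) = 15.996 kips/bolt; interior L_c = 2.5 − 0.8125 = 1.6875, R_n = 36.563 kips/bolt. φR_n = 0.75 × (1×15.996 + 1×36.563) = 39.4 kips.
Tension yield (gross): A_g = 5.875×0.3125 = 1.8359 in². φR_n = 0.90 × 50 × 1.8359 = 82.6 kips.
Block shear: shear path 1×[1.0625+1×2.5] = 1×3.5625 in, A_gv = 1.1133, A_nv = 1×(3.5625 − 1.5×0.875)×0.3125 = 0.70313 in²; tension to near edge: (1 − 0.5×0.875)×0.3125 = 0.17578 in². R_n = min(0.6×65×0.70313, 0.6×50×1.1133) + 1.0×65×0.17578 = min(27.422, 33.399) + 11.426 = 38.848 kips. φR_n = 0.75 × 38.848 = 29.1 kips.
Governing: min(35.8, 39.4, 82.6, 29.1) = 29.1 kips → block shear.

29.1 kips (block shear governs)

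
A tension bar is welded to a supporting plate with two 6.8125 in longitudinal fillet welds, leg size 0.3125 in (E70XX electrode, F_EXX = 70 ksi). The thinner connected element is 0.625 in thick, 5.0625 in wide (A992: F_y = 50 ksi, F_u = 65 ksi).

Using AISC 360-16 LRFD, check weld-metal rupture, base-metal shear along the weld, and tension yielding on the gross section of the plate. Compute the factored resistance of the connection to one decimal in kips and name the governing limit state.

94.8 kips (weld metal governs)

Weld metal: throat = 0.707×0.3125 = 0.22094 in, L = 2×6.8125 = 13.625 in. φR_n = 0.75 × 0.6 × 70 × 0.22094 × 13.625 = 94.8 kips.
Base metal shear (0.625 in plate): yield φR_n = 1.0×0.6×50×0.625×13.625 = 255.5 kips; rupture φR_n = 0.75×0.6×65×0.625×13.625 = 249.1 kips; take 249.1 kips (rupture).
Tension yield (gross): A_g = 5.0625×0.625 = 3.1641 in². φR_n = 0.90 × 50 × 3.1641 = 142.4 kips.
Governing: min(94.8, 249.1, 142.4) = 94.8 kips → weld metal.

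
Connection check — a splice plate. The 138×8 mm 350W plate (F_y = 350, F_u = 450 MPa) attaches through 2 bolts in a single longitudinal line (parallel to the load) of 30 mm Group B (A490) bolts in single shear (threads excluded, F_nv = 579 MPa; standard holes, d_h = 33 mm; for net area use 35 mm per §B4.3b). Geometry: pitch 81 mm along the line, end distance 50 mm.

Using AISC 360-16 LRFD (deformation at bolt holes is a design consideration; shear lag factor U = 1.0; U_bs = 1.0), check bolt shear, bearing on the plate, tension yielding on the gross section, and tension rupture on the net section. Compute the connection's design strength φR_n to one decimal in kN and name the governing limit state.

264.1 kN (bearing governs)

Bolt shear: A_b = π(30)²/4 = 706.86 mm². φR_n = 0.75 × 579 × 706.86 × 2 × 1 = 613.9 kN.
Bearing (8 mm plate, F_u = 450 MPa): end bolts L_c = 50 − 33/2 = 33.5, R_n = min(1.2×33.5×8×450, 2.4×30×8×450) = 144.72 kN/bolt; interior L_c = 81 − 33 = 48, R_n = 207.36 kN/bolt. φR_n = 0.75 × (1×144.72 + 1×207.36) = 264.1 kN.
Tension yield (gross): A_g = 138×8 = 1104 mm². φR_n = 0.90 × 350 × 1104 = 347.8 kN.
Tension rupture (net): A_n = (138 − 1×35)×8 = 824 mm² (U = 1.0, A_e = A_n). φR_n = 0.75 × 450 × 824 = 278.1 kN.
Governing: min(613.9, 264.1, 347.8, 278.1) = 264.1 kN → bearing.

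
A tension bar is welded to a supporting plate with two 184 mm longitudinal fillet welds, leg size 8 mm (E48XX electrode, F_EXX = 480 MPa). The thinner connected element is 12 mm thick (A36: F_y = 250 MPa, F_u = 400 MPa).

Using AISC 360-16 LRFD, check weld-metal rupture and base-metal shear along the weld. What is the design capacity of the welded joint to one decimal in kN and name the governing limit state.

449.6 kN (weld metal governs)

Weld metal: throat = 0.707×8 = 5.656 mm, L = 2×184 = 368 mm. φR_n = 0.75 × 0.6 × 480 × 5.656 × 368 = 449.6 kN.
Base metal shear (12 mm plate): yield φR_n = 1.0×0.6×250×12×368 = 662.4 kN; rupture φR_n = 0.75×0.6×400×12×368 = 794.9 kN; take 662.4 kN (yield).
Governing: min(449.6, 662.4) = 449.6 kN → weld metal.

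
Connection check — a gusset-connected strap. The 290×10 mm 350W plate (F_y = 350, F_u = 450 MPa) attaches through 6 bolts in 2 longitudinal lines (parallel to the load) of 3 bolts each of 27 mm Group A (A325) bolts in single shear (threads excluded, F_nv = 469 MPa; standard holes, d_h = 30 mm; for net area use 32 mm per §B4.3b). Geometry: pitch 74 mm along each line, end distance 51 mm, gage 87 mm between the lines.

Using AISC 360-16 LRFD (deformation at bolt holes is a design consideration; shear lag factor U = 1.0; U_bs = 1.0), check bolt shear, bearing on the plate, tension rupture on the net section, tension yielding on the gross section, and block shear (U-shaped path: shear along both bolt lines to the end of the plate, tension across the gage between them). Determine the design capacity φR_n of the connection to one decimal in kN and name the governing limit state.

Bolt shear: A_b = π(27)²/4 = 572.56 mm². φR_n = 0.75 × 469 × 572.56 × 6 × 1 = 1208.4 kN.
Bearing (10 mm plate, F_u = 450 MPa): end bolts L_c = 51 − 30/2 = 36, R_n = min(1.2×36×10×450, 2.4×27×10×450) = 194.4 kN/bolt; interior L_c = 74 − 30 = 44, R_n = 237.6 kN/bolt. φR_n = 0.75 × (2×194.4 + 4×237.6) = 1004.4 kN.
Tension rupture (net): A_n = (290 − 2×32)×10 = 2260 mm² (U = 1.0, A_e = A_n). φR_n = 0.75 × 450 × 2260 = 762.8 kN.
Tension yield (gross): A_g = 290×10 = 2900 mm². φR_n = 0.90 × 350 × 2900 = 913.5 kN.
Block shear: shear path 2×[51+2×74] = 2×199 mm, A_gv = 3980, A_nv = 2×(199 − 2.5×32)×10 = 2380 mm²; tension across gage: (87 − 1×32)×10 = 550 mm². R_n = min(0.6×450×2380, 0.6×350×3980) + 1.0×450×550 = min(642.6, 835.8) + 247.5 = 890.1 kN. φR_n = 0.75 × 890.1 = 667.6 kN.
Governing: min(1208.4, 1004.4, 762.8, 913.5, 667.6) = 667.6 kN → block shear.

667.6 kN (block shear governs)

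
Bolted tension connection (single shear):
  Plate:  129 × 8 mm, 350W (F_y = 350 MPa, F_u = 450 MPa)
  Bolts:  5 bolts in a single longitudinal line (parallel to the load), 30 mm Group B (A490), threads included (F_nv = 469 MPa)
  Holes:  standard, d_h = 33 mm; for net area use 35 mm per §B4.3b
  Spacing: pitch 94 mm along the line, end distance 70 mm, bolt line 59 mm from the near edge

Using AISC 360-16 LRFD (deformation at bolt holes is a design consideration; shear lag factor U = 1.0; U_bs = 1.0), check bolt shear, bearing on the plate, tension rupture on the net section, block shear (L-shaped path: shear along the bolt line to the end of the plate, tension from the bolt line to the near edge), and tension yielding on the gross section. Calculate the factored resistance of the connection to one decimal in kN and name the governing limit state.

253.8 kN (net-section rupture governs)

Bolt shear: A_b = π(30)²/4 = 706.86 mm². φR_n = 0.75 × 469 × 706.86 × 5 × 1 = 1243.2 kN.
Bearing (8 mm plate, F_u = 450 MPa): end bolts L_c = 70 − 33/2 = 53.5, R_n = min(1.2×53.5×8×450, 2.4×30×8×450) = 231.12 kN/bolt; interior L_c = 94 − 33 = 61, R_n = 259.2 kN/bolt. φR_n = 0.75 × (1×231.12 + 4×259.2) = 950.9 kN.
Tension rupture (net): A_n = (129 − 1×35)×8 = 752 mm² (U = 1.0, A_e = A_n). φR_n = 0.75 × 450 × 752 = 253.8 kN.
Block shear: shear path 1×[70+4×94] = 1×446 mm, A_gv = 3568, A_nv = 1×(446 − 4.5×35)×8 = 2308 mm²; tension to near edge: (59 − 0.5×35)×8 = 332 mm². R_n = min(0.6×450×2308, 0.6×350×3568) + 1.0×450×332 = min(623.16, 749.28) + 149.4 = 772.56 kN. φR_n = 0.75 × 772.56 = 579.4 kN.
Tension yield (gross): A_g = 129×8 = 1032 mm². φR_n = 0.90 × 350 × 1032 = 325.1 kN.
Governing: min(1243.2, 950.9, 253.8, 579.4, 325.1) = 253.8 kN → net-section rupture.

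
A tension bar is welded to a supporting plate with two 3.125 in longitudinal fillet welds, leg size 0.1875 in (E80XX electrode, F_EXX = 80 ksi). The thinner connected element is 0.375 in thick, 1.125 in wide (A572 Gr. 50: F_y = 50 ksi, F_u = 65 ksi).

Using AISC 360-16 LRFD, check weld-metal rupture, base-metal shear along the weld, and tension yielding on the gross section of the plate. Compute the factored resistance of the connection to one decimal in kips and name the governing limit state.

19.0 kips (gross-section yield governs)

Weld metal: throat = 0.707×0.1875 = 0.13256 in, L = 2×3.125 = 6.25 in. φR_n = 0.75 × 0.6 × 80 × 0.13256 × 6.25 = 29.8 kips.
Base metal shear (0.375 in plate): yield φR_n = 1.0×0.6×50×0.375×6.25 = 70.3 kips; rupture φR_n = 0.75×0.6×65×0.375×6.25 = 68.6 kips; take 68.6 kips (rupture).
Tension yield (gross): A_g = 1.125×0.375 = 0.42188 in². φR_n = 0.90 × 50 × 0.42188 = 19.0 kips.
Governing: min(29.8, 68.6, 19.0) = 19.0 kips → gross-section yield.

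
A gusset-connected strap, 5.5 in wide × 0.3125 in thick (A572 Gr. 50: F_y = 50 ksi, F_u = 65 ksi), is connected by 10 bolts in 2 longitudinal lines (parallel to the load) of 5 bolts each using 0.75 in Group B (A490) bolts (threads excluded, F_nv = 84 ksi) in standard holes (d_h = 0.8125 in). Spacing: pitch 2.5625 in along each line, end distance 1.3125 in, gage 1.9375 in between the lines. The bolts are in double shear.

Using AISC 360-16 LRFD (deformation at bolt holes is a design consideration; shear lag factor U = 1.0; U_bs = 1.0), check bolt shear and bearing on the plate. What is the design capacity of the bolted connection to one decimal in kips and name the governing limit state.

252.5 kips (bearing governs)

Bolt shear: A_b = π(0.75)²/4 = 0.44179 in². φR_n = 0.75 × 84 × 0.44179 × 10 × 2 = 556.7 kips.
Bearing (0.3125 in plate, F_u = 65 ksi): end bolts L_c = 1.3125 − 0.8125/2 = 0.90625, R_n = min(1.2×0.90625×0.3125×65, 2.4×0.75×0.3125×65) = 22.09 kips/bolt; interior L_c = 2.5625 − 0.8125 = 1.75, R_n = 36.563 kips/bolt. φR_n = 0.75 × (2×22.09 + 8×36.563) = 252.5 kips.
Governing: min(556.7, 252.5) = 252.5 kips → bearing.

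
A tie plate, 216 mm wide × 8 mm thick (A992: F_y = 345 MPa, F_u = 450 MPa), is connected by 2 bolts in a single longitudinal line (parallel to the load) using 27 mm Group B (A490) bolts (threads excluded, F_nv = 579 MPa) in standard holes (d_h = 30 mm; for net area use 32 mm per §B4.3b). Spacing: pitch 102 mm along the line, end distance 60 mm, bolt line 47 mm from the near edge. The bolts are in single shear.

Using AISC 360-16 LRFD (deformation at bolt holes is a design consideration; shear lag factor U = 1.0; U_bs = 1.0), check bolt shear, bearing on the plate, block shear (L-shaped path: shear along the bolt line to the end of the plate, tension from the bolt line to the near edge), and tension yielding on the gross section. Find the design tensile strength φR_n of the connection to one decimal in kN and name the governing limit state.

Bolt shear: A_b = π(27)²/4 = 572.56 mm². φR_n = 0.75 × 579 × 572.56 × 2 × 1 = 497.3 kN.
Bearing (8 mm plate, F_u = 450 MPa): end bolts L_c = 60 − 30/2 = 45, R_n = min(1.2×45×8×450, 2.4×27×8×450) = 194.4 kN/bolt; interior L_c = 102 − 30 = 72, R_n = 233.28 kN/bolt. φR_n = 0.75 × (1×194.4 + 1×233.28) = 320.8 kN.
Block shear: shear path 1×[60+1×102] = 1×162 mm, A_gv = 1296, A_nv = 1×(162 − 1.5×32)×8 = 912 mm²; tension to near edge: (47 − 0.5×32)×8 = 248 mm². R_n = min(0.6×450×912, 0.6×345×1296) + 1.0×450×248 = min(246.24, 268.27) + 111.6 = 357.84 kN. φR_n = 0.75 × 357.84 = 268.4 kN.
Tension yield (gross): A_g = 216×8 = 1728 mm². φR_n = 0.90 × 345 × 1728 = 536.5 kN.
Governing: min(497.3, 320.8, 268.4, 536.5) = 268.4 kN → block shear.

268.4 kN (block shear governs)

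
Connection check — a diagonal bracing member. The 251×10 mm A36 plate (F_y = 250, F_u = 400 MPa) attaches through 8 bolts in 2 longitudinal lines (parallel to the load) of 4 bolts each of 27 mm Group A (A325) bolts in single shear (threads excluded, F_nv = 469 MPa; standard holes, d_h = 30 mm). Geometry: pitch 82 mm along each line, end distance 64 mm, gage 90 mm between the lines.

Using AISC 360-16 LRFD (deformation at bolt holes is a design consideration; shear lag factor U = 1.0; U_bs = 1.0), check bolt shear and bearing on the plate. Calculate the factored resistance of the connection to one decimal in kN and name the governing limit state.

1476.0 kN (bearing governs)

Bolt shear: A_b = π(27)²/4 = 572.56 mm². φR_n = 0.75 × 469 × 572.56 × 8 × 1 = 1611.2 kN.
Bearing (10 mm plate, F_u = 400 MPa): end bolts L_c = 64 − 30/2 = 49, R_n = min(1.2×49×10×400, 2.4×27×10×400) = 235.2 kN/bolt; interior L_c = 82 − 30 = 52, R_n = 249.6 kN/bolt. φR_n = 0.75 × (2×235.2 + 6×249.6) = 1476.0 kN.
Governing: min(1611.2, 1476.0) = 1476.0 kN → bearing.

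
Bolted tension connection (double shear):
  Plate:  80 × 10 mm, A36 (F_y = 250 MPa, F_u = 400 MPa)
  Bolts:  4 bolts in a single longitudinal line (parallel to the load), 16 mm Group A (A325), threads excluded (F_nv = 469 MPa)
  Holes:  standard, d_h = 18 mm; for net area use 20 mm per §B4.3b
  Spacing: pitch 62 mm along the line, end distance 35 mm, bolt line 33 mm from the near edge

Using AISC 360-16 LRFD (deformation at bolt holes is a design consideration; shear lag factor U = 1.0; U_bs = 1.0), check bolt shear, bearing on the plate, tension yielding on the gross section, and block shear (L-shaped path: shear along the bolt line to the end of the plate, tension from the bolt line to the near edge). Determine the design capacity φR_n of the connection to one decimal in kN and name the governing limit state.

180.0 kN (gross-section yield governs)

Bolt shear: A_b = π(16)²/4 = 201.06 mm². φR_n = 0.75 × 469 × 201.06 × 4 × 2 = 565.8 kN.
Bearing (10 mm plate, F_u = 400 MPa): end bolts L_c = 35 − 18/2 = 26, R_n = min(1.2×26×10×400, 2.4×16×10×400) = 124.8 kN/bolt; interior L_c = 62 − 18 = 44, R_n = 153.6 kN/bolt. φR_n = 0.75 × (1×124.8 + 3×153.6) = 439.2 kN.
Tension yield (gross): A_g = 80×10 = 800 mm². φR_n = 0.90 × 250 × 800 = 180.0 kN.
Block shear: shear path 1×[35+3×62] = 1×221 mm, A_gv = 2210, A_nv = 1×(221 − 3.5×20)×10 = 1510 mm²; tension to near edge: (33 − 0.5×20)×10 = 230 mm². R_n = min(0.6×400×1510, 0.6×250×2210) + 1.0×400×230 = min(362.4, 331.5) + 92 = 423.5 kN. φR_n = 0.75 × 423.5 = 317.6 kN.
Governing: min(565.8, 439.2, 180.0, 317.6) = 180.0 kN → gross-section yield.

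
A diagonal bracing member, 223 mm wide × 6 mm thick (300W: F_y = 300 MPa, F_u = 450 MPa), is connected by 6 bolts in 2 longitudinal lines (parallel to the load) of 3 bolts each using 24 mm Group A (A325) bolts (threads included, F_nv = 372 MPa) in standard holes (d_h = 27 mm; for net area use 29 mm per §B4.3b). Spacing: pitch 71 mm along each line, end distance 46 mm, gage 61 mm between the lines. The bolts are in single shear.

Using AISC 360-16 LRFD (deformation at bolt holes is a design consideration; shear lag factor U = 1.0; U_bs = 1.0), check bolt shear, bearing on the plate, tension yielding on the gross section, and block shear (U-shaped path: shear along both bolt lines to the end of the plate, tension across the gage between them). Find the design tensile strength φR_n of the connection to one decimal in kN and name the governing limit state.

345.5 kN (block shear governs)

Bolt shear: A_b = π(24)²/4 = 452.39 mm². φR_n = 0.75 × 372 × 452.39 × 6 × 1 = 757.3 kN.
Bearing (6 mm plate, F_u = 450 MPa): end bolts L_c = 46 − 27/2 = 32.5, R_n = min(1.2×32.5×6×450, 2.4×24×6×450) = 105.3 kN/bolt; interior L_c = 71 − 27 = 44, R_n = 142.56 kN/bolt. φR_n = 0.75 × (2×105.3 + 4×142.56) = 585.6 kN.
Tension yield (gross): A_g = 223×6 = 1338 mm². φR_n = 0.90 × 300 × 1338 = 361.3 kN.
Block shear: shear path 2×[46+2×71] = 2×188 mm, A_gv = 2256, A_nv = 2×(188 − 2.5×29)×6 = 1386 mm²; tension across gage: (61 − 1×29)×6 = 192 mm². R_n = min(0.6×450×1386, 0.6×300×2256) + 1.0×450×192 = min(374.22, 406.08) + 86.4 = 460.62 kN. φR_n = 0.75 × 460.62 = 345.5 kN.
Governing: min(757.3, 585.6, 361.3, 345.5) = 345.5 kN → block shear.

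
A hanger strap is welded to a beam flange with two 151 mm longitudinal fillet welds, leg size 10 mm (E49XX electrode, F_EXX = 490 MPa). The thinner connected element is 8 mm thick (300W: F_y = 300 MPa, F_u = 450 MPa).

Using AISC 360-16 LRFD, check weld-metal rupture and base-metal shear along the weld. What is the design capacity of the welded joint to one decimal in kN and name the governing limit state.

434.9 kN (base-metal shear governs)

Weld metal: throat = 0.707×10 = 7.07 mm, L = 2×151 = 302 mm. φR_n = 0.75 × 0.6 × 490 × 7.07 × 302 = 470.8 kN.
Base metal shear (8 mm plate): yield φR_n = 1.0×0.6×300×8×302 = 434.9 kN; rupture φR_n = 0.75×0.6×450×8×302 = 489.2 kN; take 434.9 kN (yield).
Governing: min(470.8, 434.9) = 434.9 kN → base-metal shear.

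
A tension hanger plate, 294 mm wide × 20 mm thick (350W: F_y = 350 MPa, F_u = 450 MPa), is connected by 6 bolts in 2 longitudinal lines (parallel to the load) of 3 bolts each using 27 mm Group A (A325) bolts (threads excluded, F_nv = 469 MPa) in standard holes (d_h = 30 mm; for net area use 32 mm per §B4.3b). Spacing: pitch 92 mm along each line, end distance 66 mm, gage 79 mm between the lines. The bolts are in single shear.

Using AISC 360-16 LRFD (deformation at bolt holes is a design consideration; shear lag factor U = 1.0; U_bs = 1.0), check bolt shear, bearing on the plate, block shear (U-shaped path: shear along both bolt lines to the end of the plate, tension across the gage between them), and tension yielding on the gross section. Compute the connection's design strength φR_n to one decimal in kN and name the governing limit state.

1208.4 kN (bolt shear governs)

Bolt shear: A_b = π(27)²/4 = 572.56 mm². φR_n = 0.75 × 469 × 572.56 × 6 × 1 = 1208.4 kN.
Bearing (20 mm plate, F_u = 450 MPa): end bolts L_c = 66 − 30/2 = 51, R_n = min(1.2×51×20×450, 2.4×27×20×450) = 550.8 kN/bolt; interior L_c = 92 − 30 = 62, R_n = 583.2 kN/bolt. φR_n = 0.75 × (2×550.8 + 4×583.2) = 2575.8 kN.
Block shear: shear path 2×[66+2×92] = 2×250 mm, A_gv = 10000, A_nv = 2×(250 − 2.5×32)×20 = 6800 mm²; tension across gage: (79 − 1×32)×20 = 940 mm². R_n = min(0.6×450×6800, 0.6×350×10000) + 1.0×450×940 = min(1836, 2100) + 423 = 2259 kN. φR_n = 0.75 × 2259 = 1694.3 kN.
Tension yield (gross): A_g = 294×20 = 5880 mm². φR_n = 0.90 × 350 × 5880 = 1852.2 kN.
Governing: min(1208.4, 2575.8, 1694.3, 1852.2) = 1208.4 kN → bolt shear.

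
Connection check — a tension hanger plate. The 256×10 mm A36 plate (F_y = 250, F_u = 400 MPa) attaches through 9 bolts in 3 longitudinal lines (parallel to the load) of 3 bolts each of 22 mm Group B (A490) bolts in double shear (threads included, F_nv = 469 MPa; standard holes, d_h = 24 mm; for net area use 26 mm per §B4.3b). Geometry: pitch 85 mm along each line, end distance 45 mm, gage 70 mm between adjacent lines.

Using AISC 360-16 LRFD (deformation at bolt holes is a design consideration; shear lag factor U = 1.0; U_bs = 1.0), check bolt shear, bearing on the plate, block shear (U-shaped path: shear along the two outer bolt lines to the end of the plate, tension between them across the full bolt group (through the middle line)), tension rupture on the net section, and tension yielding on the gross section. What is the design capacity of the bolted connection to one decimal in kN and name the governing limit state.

534.0 kN (net-section rupture governs)

Bolt shear: A_b = π(22)²/4 = 380.13 mm². φR_n = 0.75 × 469 × 380.13 × 9 × 2 = 2406.8 kN.
Bearing (10 mm plate, F_u = 400 MPa): end bolts L_c = 45 − 24/2 = 33, R_n = min(1.2×33×10×400, 2.4×22×10×400) = 158.4 kN/bolt; interior L_c = 85 − 24 = 61, R_n = 211.2 kN/bolt. φR_n = 0.75 × (3×158.4 + 6×211.2) = 1306.8 kN.
Block shear: shear path 2×[45+2×85] = 2×215 mm, A_gv = 4300, A_nv = 2×(215 − 2.5×26)×10 = 3000 mm²; tension across gage: (140 − 2×26)×10 = 880 mm². R_n = min(0.6×400×3000, 0.6×250×4300) + 1.0×400×880 = min(720, 645) + 352 = 997 kN. φR_n = 0.75 × 997 = 747.8 kN.
Tension rupture (net): A_n = (256 − 3×26)×10 = 1780 mm² (U = 1.0, A_e = A_n). φR_n = 0.75 × 400 × 1780 = 534.0 kN.
Tension yield (gross): A_g = 256×10 = 2560 mm². φR_n = 0.90 × 250 × 2560 = 576.0 kN.
Governing: min(2406.8, 1306.8, 747.8, 534.0, 576.0) = 534.0 kN → net-section rupture.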